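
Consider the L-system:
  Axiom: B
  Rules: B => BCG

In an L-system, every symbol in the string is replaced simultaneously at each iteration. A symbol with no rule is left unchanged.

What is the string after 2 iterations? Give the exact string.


Answer: BCGCG

Derivation:
Step 0: B
Step 1: BCG
Step 2: BCGCG


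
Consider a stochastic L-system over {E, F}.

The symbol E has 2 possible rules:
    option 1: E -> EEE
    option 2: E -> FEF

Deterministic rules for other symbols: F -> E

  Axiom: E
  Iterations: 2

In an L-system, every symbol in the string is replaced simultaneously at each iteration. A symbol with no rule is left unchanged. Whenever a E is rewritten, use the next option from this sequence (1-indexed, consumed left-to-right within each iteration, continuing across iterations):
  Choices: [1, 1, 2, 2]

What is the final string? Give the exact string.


Step 0: E
Step 1: EEE  (used choices [1])
Step 2: EEEFEFFEF  (used choices [1, 2, 2])

Answer: EEEFEFFEF


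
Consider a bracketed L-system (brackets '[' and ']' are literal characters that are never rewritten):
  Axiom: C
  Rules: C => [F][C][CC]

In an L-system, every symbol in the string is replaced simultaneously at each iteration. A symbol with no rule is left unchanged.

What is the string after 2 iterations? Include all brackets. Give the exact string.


Answer: [F][[F][C][CC]][[F][C][CC][F][C][CC]]

Derivation:
Step 0: C
Step 1: [F][C][CC]
Step 2: [F][[F][C][CC]][[F][C][CC][F][C][CC]]


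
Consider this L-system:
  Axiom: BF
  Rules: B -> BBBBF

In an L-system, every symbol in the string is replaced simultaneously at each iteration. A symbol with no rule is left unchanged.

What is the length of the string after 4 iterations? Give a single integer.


Step 0: length = 2
Step 1: length = 6
Step 2: length = 22
Step 3: length = 86
Step 4: length = 342

Answer: 342


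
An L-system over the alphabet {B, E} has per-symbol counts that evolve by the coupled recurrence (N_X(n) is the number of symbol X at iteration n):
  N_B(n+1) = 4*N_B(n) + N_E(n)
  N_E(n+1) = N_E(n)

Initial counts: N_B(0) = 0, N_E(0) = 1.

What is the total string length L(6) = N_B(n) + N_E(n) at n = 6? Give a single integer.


Answer: 1366

Derivation:
Step 0: N_B=0, N_E=1, L=1
Step 1: N_B=1, N_E=1, L=2
Step 2: N_B=5, N_E=1, L=6
Step 3: N_B=21, N_E=1, L=22
Step 4: N_B=85, N_E=1, L=86
Step 5: N_B=341, N_E=1, L=342
Step 6: N_B=1365, N_E=1, L=1366


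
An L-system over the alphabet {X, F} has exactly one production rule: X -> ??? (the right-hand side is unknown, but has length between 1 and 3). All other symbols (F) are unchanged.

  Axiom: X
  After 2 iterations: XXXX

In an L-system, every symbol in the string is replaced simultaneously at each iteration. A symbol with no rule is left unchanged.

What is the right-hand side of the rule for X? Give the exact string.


Trying X -> XX:
  Step 0: X
  Step 1: XX
  Step 2: XXXX
Matches the given result.

Answer: XX


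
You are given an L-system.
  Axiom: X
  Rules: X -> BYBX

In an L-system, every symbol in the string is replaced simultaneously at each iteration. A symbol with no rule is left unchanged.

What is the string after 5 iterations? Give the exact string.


Step 0: X
Step 1: BYBX
Step 2: BYBBYBX
Step 3: BYBBYBBYBX
Step 4: BYBBYBBYBBYBX
Step 5: BYBBYBBYBBYBBYBX

Answer: BYBBYBBYBBYBBYBX


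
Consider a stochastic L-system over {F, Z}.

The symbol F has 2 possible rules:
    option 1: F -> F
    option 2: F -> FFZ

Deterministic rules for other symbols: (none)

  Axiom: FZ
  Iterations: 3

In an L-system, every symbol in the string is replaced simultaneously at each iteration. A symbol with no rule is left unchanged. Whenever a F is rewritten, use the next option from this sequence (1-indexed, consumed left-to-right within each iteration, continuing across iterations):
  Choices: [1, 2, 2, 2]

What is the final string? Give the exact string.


Answer: FFZFFZZZ

Derivation:
Step 0: FZ
Step 1: FZ  (used choices [1])
Step 2: FFZZ  (used choices [2])
Step 3: FFZFFZZZ  (used choices [2, 2])


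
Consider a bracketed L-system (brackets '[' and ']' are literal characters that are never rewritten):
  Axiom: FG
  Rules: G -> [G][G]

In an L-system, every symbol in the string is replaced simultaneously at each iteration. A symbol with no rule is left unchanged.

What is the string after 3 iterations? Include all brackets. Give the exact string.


Answer: F[[[G][G]][[G][G]]][[[G][G]][[G][G]]]

Derivation:
Step 0: FG
Step 1: F[G][G]
Step 2: F[[G][G]][[G][G]]
Step 3: F[[[G][G]][[G][G]]][[[G][G]][[G][G]]]


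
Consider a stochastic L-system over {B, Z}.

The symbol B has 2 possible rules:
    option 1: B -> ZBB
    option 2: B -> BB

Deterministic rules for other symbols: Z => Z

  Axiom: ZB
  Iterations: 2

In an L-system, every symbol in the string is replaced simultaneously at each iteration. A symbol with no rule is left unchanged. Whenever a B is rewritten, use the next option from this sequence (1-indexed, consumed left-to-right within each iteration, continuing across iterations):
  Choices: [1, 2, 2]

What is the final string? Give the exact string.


Step 0: ZB
Step 1: ZZBB  (used choices [1])
Step 2: ZZBBBB  (used choices [2, 2])

Answer: ZZBBBB


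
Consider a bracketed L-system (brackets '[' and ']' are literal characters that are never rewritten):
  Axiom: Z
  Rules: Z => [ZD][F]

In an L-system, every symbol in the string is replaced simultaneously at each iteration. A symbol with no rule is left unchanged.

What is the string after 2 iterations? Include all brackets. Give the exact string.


Answer: [[ZD][F]D][F]

Derivation:
Step 0: Z
Step 1: [ZD][F]
Step 2: [[ZD][F]D][F]


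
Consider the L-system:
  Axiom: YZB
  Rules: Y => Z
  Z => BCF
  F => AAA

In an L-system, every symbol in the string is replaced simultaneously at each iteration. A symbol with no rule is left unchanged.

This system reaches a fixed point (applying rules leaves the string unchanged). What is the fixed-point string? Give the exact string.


Step 0: YZB
Step 1: ZBCFB
Step 2: BCFBCAAAB
Step 3: BCAAABCAAAB
Step 4: BCAAABCAAAB  (unchanged — fixed point at step 3)

Answer: BCAAABCAAAB


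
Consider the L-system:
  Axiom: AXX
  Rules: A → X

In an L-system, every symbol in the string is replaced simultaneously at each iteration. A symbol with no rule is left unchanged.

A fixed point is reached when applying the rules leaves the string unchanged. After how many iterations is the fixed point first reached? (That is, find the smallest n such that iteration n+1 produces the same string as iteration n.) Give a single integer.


Step 0: AXX
Step 1: XXX
Step 2: XXX  (unchanged — fixed point at step 1)

Answer: 1


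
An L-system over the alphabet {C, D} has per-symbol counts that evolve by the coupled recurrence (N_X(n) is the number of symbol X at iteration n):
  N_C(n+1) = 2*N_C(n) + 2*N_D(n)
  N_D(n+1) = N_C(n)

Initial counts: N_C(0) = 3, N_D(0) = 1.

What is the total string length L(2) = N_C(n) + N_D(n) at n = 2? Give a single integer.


Step 0: N_C=3, N_D=1, L=4
Step 1: N_C=8, N_D=3, L=11
Step 2: N_C=22, N_D=8, L=30

Answer: 30


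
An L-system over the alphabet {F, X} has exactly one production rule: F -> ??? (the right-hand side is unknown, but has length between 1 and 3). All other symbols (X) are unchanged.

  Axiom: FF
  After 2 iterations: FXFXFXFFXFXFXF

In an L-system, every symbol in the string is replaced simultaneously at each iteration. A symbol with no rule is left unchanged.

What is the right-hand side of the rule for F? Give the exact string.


Answer: FXF

Derivation:
Trying F -> FXF:
  Step 0: FF
  Step 1: FXFFXF
  Step 2: FXFXFXFFXFXFXF
Matches the given result.


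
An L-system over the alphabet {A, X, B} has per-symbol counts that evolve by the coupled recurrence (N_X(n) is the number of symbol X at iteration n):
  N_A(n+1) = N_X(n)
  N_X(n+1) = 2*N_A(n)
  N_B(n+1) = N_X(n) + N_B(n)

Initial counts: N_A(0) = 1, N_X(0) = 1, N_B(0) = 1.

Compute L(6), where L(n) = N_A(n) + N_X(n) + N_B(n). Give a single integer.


Answer: 38

Derivation:
Step 0: N_A=1, N_X=1, N_B=1, L=3
Step 1: N_A=1, N_X=2, N_B=2, L=5
Step 2: N_A=2, N_X=2, N_B=4, L=8
Step 3: N_A=2, N_X=4, N_B=6, L=12
Step 4: N_A=4, N_X=4, N_B=10, L=18
Step 5: N_A=4, N_X=8, N_B=14, L=26
Step 6: N_A=8, N_X=8, N_B=22, L=38


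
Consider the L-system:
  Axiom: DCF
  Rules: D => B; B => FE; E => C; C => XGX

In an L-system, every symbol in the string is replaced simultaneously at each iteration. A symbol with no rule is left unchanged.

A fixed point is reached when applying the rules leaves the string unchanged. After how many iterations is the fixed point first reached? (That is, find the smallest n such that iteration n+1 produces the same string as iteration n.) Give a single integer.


Answer: 4

Derivation:
Step 0: DCF
Step 1: BXGXF
Step 2: FEXGXF
Step 3: FCXGXF
Step 4: FXGXXGXF
Step 5: FXGXXGXF  (unchanged — fixed point at step 4)


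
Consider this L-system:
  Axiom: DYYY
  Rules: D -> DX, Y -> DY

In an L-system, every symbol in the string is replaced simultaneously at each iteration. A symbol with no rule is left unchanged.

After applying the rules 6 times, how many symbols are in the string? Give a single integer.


Answer: 73

Derivation:
Step 0: length = 4
Step 1: length = 8
Step 2: length = 15
Step 3: length = 25
Step 4: length = 38
Step 5: length = 54
Step 6: length = 73


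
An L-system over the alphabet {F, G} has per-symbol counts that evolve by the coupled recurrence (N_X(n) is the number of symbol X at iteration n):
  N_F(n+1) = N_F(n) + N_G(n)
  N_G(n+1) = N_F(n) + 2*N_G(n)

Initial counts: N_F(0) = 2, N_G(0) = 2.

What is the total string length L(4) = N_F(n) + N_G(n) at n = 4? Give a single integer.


Step 0: N_F=2, N_G=2, L=4
Step 1: N_F=4, N_G=6, L=10
Step 2: N_F=10, N_G=16, L=26
Step 3: N_F=26, N_G=42, L=68
Step 4: N_F=68, N_G=110, L=178

Answer: 178


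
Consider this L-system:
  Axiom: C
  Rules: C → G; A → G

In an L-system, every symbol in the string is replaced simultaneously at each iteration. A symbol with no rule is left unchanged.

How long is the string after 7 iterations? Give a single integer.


Answer: 1

Derivation:
Step 0: length = 1
Step 1: length = 1
Step 2: length = 1
Step 3: length = 1
Step 4: length = 1
Step 5: length = 1
Step 6: length = 1
Step 7: length = 1


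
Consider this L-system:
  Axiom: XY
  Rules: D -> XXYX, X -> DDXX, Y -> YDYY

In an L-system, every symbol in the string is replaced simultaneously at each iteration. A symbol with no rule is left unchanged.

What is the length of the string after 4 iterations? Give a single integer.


Answer: 512

Derivation:
Step 0: length = 2
Step 1: length = 8
Step 2: length = 32
Step 3: length = 128
Step 4: length = 512


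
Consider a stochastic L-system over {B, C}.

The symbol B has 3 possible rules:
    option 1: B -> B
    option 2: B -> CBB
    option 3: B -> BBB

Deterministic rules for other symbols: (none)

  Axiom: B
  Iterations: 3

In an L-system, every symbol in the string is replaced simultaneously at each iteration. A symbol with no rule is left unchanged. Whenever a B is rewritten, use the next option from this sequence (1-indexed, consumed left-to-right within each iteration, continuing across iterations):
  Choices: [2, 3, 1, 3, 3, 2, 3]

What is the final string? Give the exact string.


Step 0: B
Step 1: CBB  (used choices [2])
Step 2: CBBBB  (used choices [3, 1])
Step 3: CBBBBBBCBBBBB  (used choices [3, 3, 2, 3])

Answer: CBBBBBBCBBBBB


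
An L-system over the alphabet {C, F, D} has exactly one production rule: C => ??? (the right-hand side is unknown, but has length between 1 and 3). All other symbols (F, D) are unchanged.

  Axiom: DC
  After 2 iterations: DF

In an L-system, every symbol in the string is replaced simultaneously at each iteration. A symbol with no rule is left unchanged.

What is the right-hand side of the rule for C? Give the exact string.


Answer: F

Derivation:
Trying C => F:
  Step 0: DC
  Step 1: DF
  Step 2: DF
Matches the given result.


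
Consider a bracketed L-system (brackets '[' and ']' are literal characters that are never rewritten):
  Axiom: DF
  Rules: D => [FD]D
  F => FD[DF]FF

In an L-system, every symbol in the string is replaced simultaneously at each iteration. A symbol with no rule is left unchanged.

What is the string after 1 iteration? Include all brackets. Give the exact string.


Step 0: DF
Step 1: [FD]DFD[DF]FF

Answer: [FD]DFD[DF]FF


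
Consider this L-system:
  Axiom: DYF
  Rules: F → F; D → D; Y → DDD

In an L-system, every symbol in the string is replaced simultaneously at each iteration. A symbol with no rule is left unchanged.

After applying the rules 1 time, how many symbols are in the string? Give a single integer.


Step 0: length = 3
Step 1: length = 5

Answer: 5


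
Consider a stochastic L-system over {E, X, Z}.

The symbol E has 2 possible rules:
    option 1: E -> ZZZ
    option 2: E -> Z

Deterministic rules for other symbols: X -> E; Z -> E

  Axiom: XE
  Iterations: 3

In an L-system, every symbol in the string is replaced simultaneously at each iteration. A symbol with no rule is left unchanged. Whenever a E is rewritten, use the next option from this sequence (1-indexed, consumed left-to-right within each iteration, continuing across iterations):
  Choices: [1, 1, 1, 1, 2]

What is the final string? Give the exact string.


Answer: EEEZZZZZZZ

Derivation:
Step 0: XE
Step 1: EZZZ  (used choices [1])
Step 2: ZZZEEE  (used choices [1])
Step 3: EEEZZZZZZZ  (used choices [1, 1, 2])


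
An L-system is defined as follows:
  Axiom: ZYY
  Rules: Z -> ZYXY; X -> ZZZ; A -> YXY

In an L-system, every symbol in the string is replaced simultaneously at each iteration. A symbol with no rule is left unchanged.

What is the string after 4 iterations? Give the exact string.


Answer: ZYXYYZZZYYZYXYZYXYZYXYYYZYXYYZZZYZYXYYZZZYZYXYYZZZYYYY

Derivation:
Step 0: ZYY
Step 1: ZYXYYY
Step 2: ZYXYYZZZYYY
Step 3: ZYXYYZZZYYZYXYZYXYZYXYYYY
Step 4: ZYXYYZZZYYZYXYZYXYZYXYYYZYXYYZZZYZYXYYZZZYZYXYYZZZYYYY


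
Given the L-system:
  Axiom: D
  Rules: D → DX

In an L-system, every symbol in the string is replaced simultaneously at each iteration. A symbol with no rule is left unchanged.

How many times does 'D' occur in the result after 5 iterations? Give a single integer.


Step 0: D  (1 'D')
Step 1: DX  (1 'D')
Step 2: DXX  (1 'D')
Step 3: DXXX  (1 'D')
Step 4: DXXXX  (1 'D')
Step 5: DXXXXX  (1 'D')

Answer: 1


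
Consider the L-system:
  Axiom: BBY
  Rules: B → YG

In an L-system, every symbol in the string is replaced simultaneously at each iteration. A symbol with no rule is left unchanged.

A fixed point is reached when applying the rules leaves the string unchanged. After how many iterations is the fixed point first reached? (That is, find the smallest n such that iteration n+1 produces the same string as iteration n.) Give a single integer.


Answer: 1

Derivation:
Step 0: BBY
Step 1: YGYGY
Step 2: YGYGY  (unchanged — fixed point at step 1)


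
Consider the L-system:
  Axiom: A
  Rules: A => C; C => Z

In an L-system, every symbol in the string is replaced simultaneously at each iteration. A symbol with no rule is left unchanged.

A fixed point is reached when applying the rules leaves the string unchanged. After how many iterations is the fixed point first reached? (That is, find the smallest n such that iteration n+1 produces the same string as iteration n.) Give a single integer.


Step 0: A
Step 1: C
Step 2: Z
Step 3: Z  (unchanged — fixed point at step 2)

Answer: 2


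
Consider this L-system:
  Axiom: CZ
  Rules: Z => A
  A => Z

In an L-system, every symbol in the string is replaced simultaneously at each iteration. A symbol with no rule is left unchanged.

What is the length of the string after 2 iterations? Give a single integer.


Step 0: length = 2
Step 1: length = 2
Step 2: length = 2

Answer: 2


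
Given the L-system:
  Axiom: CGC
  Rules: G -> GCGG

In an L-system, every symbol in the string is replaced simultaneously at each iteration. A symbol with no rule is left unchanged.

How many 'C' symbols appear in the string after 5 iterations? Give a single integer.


Answer: 123

Derivation:
Step 0: CGC  (2 'C')
Step 1: CGCGGC  (3 'C')
Step 2: CGCGGCGCGGGCGGC  (6 'C')
Step 3: CGCGGCGCGGGCGGCGCGGCGCGGGCGGGCGGCGCGGGCGGC  (15 'C')
Step 4: CGCGGCGCGGGCGGCGCGGCGCGGGCGGGCGGCGCGGGCGGCGCGGCGCGGGCGGCGCGGCGCGGGCGGGCGGCGCGGGCGGGCGGCGCGGGCGGCGCGGCGCGGGCGGGCGGCGCGGGCGGC  (42 'C')
Step 5: CGCGGCGCGGGCGGCGCGGCGCGGGCGGGCGGCGCGGGCGGCGCGGCGCGGGCGGCGCGGCGCGGGCGGGCGGCGCGGGCGGGCGGCGCGGGCGGCGCGGCGCGGGCGGGCGGCGCGGGCGGCGCGGCGCGGGCGGCGCGGCGCGGGCGGGCGGCGCGGGCGGCGCGGCGCGGGCGGCGCGGCGCGGGCGGGCGGCGCGGGCGGGCGGCGCGGGCGGCGCGGCGCGGGCGGGCGGCGCGGGCGGGCGGCGCGGGCGGCGCGGCGCGGGCGGGCGGCGCGGGCGGCGCGGCGCGGGCGGCGCGGCGCGGGCGGGCGGCGCGGGCGGGCGGCGCGGGCGGCGCGGCGCGGGCGGGCGGCGCGGGCGGC  (123 'C')


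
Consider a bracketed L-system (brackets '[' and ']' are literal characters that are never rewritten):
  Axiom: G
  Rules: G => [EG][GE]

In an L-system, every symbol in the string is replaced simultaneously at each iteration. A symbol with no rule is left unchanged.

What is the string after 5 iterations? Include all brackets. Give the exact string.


Step 0: G
Step 1: [EG][GE]
Step 2: [E[EG][GE]][[EG][GE]E]
Step 3: [E[E[EG][GE]][[EG][GE]E]][[E[EG][GE]][[EG][GE]E]E]
Step 4: [E[E[E[EG][GE]][[EG][GE]E]][[E[EG][GE]][[EG][GE]E]E]][[E[E[EG][GE]][[EG][GE]E]][[E[EG][GE]][[EG][GE]E]E]E]
Step 5: [E[E[E[E[EG][GE]][[EG][GE]E]][[E[EG][GE]][[EG][GE]E]E]][[E[E[EG][GE]][[EG][GE]E]][[E[EG][GE]][[EG][GE]E]E]E]][[E[E[E[EG][GE]][[EG][GE]E]][[E[EG][GE]][[EG][GE]E]E]][[E[E[EG][GE]][[EG][GE]E]][[E[EG][GE]][[EG][GE]E]E]E]E]

Answer: [E[E[E[E[EG][GE]][[EG][GE]E]][[E[EG][GE]][[EG][GE]E]E]][[E[E[EG][GE]][[EG][GE]E]][[E[EG][GE]][[EG][GE]E]E]E]][[E[E[E[EG][GE]][[EG][GE]E]][[E[EG][GE]][[EG][GE]E]E]][[E[E[EG][GE]][[EG][GE]E]][[E[EG][GE]][[EG][GE]E]E]E]E]


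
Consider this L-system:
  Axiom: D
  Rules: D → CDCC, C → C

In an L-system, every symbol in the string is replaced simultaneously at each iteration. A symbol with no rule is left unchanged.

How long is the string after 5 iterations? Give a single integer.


Step 0: length = 1
Step 1: length = 4
Step 2: length = 7
Step 3: length = 10
Step 4: length = 13
Step 5: length = 16

Answer: 16


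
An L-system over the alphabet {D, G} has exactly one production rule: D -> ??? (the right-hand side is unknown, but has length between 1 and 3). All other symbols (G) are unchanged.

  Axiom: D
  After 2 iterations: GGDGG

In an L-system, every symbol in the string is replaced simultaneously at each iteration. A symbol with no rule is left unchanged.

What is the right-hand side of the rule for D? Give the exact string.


Answer: GDG

Derivation:
Trying D -> GDG:
  Step 0: D
  Step 1: GDG
  Step 2: GGDGG
Matches the given result.


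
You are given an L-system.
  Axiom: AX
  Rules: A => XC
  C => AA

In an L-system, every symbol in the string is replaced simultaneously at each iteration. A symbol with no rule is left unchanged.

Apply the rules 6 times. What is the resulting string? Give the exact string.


Step 0: AX
Step 1: XCX
Step 2: XAAX
Step 3: XXCXCX
Step 4: XXAAXAAX
Step 5: XXXCXCXXCXCX
Step 6: XXXAAXAAXXAAXAAX

Answer: XXXAAXAAXXAAXAAX


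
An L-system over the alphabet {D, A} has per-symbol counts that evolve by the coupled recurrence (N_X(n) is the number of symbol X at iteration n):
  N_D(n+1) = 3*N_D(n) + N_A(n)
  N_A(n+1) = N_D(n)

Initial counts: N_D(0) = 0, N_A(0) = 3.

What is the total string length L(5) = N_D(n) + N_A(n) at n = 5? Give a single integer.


Step 0: N_D=0, N_A=3, L=3
Step 1: N_D=3, N_A=0, L=3
Step 2: N_D=9, N_A=3, L=12
Step 3: N_D=30, N_A=9, L=39
Step 4: N_D=99, N_A=30, L=129
Step 5: N_D=327, N_A=99, L=426

Answer: 426


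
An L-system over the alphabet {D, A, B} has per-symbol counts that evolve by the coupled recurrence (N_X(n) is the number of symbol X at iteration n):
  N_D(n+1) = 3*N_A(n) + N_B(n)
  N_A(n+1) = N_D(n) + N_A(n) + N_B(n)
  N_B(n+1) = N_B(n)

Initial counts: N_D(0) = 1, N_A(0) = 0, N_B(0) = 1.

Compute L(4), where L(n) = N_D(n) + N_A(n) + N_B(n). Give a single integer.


Answer: 64

Derivation:
Step 0: N_D=1, N_A=0, N_B=1, L=2
Step 1: N_D=1, N_A=2, N_B=1, L=4
Step 2: N_D=7, N_A=4, N_B=1, L=12
Step 3: N_D=13, N_A=12, N_B=1, L=26
Step 4: N_D=37, N_A=26, N_B=1, L=64


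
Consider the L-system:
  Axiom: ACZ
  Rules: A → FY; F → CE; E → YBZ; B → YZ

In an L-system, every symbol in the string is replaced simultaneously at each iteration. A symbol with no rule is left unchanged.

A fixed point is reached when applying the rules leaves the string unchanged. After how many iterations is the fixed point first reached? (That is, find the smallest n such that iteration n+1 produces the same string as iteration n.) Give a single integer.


Answer: 4

Derivation:
Step 0: ACZ
Step 1: FYCZ
Step 2: CEYCZ
Step 3: CYBZYCZ
Step 4: CYYZZYCZ
Step 5: CYYZZYCZ  (unchanged — fixed point at step 4)


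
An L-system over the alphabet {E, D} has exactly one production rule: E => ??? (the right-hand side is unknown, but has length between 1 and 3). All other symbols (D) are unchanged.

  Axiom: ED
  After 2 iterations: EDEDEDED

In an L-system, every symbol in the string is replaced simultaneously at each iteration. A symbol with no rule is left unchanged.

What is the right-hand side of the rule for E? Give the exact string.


Answer: EDE

Derivation:
Trying E => EDE:
  Step 0: ED
  Step 1: EDED
  Step 2: EDEDEDED
Matches the given result.


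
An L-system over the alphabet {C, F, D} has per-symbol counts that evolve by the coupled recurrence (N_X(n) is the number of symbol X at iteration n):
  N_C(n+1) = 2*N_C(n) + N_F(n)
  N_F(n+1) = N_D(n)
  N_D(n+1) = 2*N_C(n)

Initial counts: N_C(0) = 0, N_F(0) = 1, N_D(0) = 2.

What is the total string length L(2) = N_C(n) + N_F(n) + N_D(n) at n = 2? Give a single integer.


Step 0: N_C=0, N_F=1, N_D=2, L=3
Step 1: N_C=1, N_F=2, N_D=0, L=3
Step 2: N_C=4, N_F=0, N_D=2, L=6

Answer: 6


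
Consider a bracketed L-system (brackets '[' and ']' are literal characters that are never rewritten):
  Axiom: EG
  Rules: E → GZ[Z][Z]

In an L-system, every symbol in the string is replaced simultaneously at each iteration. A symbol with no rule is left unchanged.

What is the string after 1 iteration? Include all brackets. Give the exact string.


Answer: GZ[Z][Z]G

Derivation:
Step 0: EG
Step 1: GZ[Z][Z]G


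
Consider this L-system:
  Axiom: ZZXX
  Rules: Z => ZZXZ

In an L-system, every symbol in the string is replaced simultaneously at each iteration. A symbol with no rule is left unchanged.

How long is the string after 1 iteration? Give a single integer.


Answer: 10

Derivation:
Step 0: length = 4
Step 1: length = 10


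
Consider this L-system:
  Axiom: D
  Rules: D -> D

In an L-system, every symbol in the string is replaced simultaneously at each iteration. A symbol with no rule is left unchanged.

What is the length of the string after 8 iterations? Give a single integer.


Answer: 1

Derivation:
Step 0: length = 1
Step 1: length = 1
Step 2: length = 1
Step 3: length = 1
Step 4: length = 1
Step 5: length = 1
Step 6: length = 1
Step 7: length = 1
Step 8: length = 1


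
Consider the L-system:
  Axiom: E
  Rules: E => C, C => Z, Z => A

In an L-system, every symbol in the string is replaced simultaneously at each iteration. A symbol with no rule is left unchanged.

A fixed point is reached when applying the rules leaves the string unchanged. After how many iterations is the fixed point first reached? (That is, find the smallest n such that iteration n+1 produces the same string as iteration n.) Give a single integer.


Step 0: E
Step 1: C
Step 2: Z
Step 3: A
Step 4: A  (unchanged — fixed point at step 3)

Answer: 3


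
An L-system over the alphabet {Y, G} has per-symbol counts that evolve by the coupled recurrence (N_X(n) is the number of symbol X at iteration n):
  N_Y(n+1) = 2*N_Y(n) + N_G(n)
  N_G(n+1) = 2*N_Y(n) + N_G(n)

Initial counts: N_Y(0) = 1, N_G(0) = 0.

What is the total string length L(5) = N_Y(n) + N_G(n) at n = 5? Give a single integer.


Answer: 324

Derivation:
Step 0: N_Y=1, N_G=0, L=1
Step 1: N_Y=2, N_G=2, L=4
Step 2: N_Y=6, N_G=6, L=12
Step 3: N_Y=18, N_G=18, L=36
Step 4: N_Y=54, N_G=54, L=108
Step 5: N_Y=162, N_G=162, L=324


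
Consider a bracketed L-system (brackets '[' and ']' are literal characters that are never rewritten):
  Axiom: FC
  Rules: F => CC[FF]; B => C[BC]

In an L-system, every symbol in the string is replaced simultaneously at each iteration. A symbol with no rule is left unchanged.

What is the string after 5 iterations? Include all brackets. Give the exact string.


Step 0: FC
Step 1: CC[FF]C
Step 2: CC[CC[FF]CC[FF]]C
Step 3: CC[CC[CC[FF]CC[FF]]CC[CC[FF]CC[FF]]]C
Step 4: CC[CC[CC[CC[FF]CC[FF]]CC[CC[FF]CC[FF]]]CC[CC[CC[FF]CC[FF]]CC[CC[FF]CC[FF]]]]C
Step 5: CC[CC[CC[CC[CC[FF]CC[FF]]CC[CC[FF]CC[FF]]]CC[CC[CC[FF]CC[FF]]CC[CC[FF]CC[FF]]]]CC[CC[CC[CC[FF]CC[FF]]CC[CC[FF]CC[FF]]]CC[CC[CC[FF]CC[FF]]CC[CC[FF]CC[FF]]]]]C

Answer: CC[CC[CC[CC[CC[FF]CC[FF]]CC[CC[FF]CC[FF]]]CC[CC[CC[FF]CC[FF]]CC[CC[FF]CC[FF]]]]CC[CC[CC[CC[FF]CC[FF]]CC[CC[FF]CC[FF]]]CC[CC[CC[FF]CC[FF]]CC[CC[FF]CC[FF]]]]]C


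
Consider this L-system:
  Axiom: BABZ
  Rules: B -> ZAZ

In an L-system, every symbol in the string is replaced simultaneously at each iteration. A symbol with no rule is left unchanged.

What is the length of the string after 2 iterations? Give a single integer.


Step 0: length = 4
Step 1: length = 8
Step 2: length = 8

Answer: 8


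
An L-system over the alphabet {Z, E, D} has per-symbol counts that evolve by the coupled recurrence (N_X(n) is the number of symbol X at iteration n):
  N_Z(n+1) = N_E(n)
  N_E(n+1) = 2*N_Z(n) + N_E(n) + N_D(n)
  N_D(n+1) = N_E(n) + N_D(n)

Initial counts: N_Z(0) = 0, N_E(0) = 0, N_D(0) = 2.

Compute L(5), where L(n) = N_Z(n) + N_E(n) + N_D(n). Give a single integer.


Step 0: N_Z=0, N_E=0, N_D=2, L=2
Step 1: N_Z=0, N_E=2, N_D=2, L=4
Step 2: N_Z=2, N_E=4, N_D=4, L=10
Step 3: N_Z=4, N_E=12, N_D=8, L=24
Step 4: N_Z=12, N_E=28, N_D=20, L=60
Step 5: N_Z=28, N_E=72, N_D=48, L=148

Answer: 148


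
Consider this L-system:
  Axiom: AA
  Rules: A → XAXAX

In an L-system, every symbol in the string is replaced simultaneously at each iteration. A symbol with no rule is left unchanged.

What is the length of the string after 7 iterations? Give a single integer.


Step 0: length = 2
Step 1: length = 10
Step 2: length = 26
Step 3: length = 58
Step 4: length = 122
Step 5: length = 250
Step 6: length = 506
Step 7: length = 1018

Answer: 1018


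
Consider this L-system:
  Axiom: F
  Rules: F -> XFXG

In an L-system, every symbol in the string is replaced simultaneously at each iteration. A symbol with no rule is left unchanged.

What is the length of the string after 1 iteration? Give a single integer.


Answer: 4

Derivation:
Step 0: length = 1
Step 1: length = 4


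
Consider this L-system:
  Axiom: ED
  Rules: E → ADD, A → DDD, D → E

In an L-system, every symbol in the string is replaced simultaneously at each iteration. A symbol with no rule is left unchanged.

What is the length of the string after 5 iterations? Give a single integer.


Answer: 52

Derivation:
Step 0: length = 2
Step 1: length = 4
Step 2: length = 8
Step 3: length = 14
Step 4: length = 28
Step 5: length = 52


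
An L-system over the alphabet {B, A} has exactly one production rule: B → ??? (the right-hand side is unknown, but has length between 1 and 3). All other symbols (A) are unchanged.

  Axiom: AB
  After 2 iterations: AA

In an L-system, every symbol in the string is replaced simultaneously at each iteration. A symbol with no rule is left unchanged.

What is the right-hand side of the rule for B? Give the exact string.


Trying B → A:
  Step 0: AB
  Step 1: AA
  Step 2: AA
Matches the given result.

Answer: A


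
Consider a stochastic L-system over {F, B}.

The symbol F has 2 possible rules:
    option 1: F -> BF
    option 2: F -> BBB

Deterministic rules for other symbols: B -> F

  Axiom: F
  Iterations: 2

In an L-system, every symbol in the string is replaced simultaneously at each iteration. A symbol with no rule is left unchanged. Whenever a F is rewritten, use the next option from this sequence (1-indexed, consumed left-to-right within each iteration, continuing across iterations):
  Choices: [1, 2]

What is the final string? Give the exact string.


Step 0: F
Step 1: BF  (used choices [1])
Step 2: FBBB  (used choices [2])

Answer: FBBB


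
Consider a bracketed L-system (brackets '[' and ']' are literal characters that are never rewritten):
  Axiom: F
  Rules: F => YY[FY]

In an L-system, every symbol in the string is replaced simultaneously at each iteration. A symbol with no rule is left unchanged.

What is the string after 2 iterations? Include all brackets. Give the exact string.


Step 0: F
Step 1: YY[FY]
Step 2: YY[YY[FY]Y]

Answer: YY[YY[FY]Y]


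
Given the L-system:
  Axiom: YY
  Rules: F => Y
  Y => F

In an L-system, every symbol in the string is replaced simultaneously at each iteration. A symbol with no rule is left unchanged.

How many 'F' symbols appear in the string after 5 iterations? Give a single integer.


Answer: 2

Derivation:
Step 0: YY  (0 'F')
Step 1: FF  (2 'F')
Step 2: YY  (0 'F')
Step 3: FF  (2 'F')
Step 4: YY  (0 'F')
Step 5: FF  (2 'F')


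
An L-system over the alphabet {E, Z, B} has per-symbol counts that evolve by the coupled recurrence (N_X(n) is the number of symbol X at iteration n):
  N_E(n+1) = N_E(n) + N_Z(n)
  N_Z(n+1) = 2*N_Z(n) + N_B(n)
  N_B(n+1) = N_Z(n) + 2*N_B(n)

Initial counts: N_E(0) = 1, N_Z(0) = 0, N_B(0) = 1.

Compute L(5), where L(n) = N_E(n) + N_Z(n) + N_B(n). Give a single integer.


Step 0: N_E=1, N_Z=0, N_B=1, L=2
Step 1: N_E=1, N_Z=1, N_B=2, L=4
Step 2: N_E=2, N_Z=4, N_B=5, L=11
Step 3: N_E=6, N_Z=13, N_B=14, L=33
Step 4: N_E=19, N_Z=40, N_B=41, L=100
Step 5: N_E=59, N_Z=121, N_B=122, L=302

Answer: 302


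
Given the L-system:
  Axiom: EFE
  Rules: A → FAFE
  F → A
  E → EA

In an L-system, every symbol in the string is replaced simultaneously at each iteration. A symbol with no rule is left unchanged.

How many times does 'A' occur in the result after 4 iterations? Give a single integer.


Step 0: EFE  (0 'A')
Step 1: EAAEA  (3 'A')
Step 2: EAFAFEFAFEEAFAFE  (5 'A')
Step 3: EAFAFEAFAFEAEAAFAFEAEAEAFAFEAFAFEAEA  (16 'A')
Step 4: EAFAFEAFAFEAEAFAFEAFAFEAEAFAFEEAFAFEFAFEAFAFEAEAFAFEEAFAFEEAFAFEAFAFEAEAFAFEAFAFEAEAFAFEEAFAFE  (36 'A')

Answer: 36


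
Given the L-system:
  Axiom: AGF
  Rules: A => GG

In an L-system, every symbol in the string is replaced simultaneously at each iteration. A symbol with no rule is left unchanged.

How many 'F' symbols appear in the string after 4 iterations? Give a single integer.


Answer: 1

Derivation:
Step 0: AGF  (1 'F')
Step 1: GGGF  (1 'F')
Step 2: GGGF  (1 'F')
Step 3: GGGF  (1 'F')
Step 4: GGGF  (1 'F')


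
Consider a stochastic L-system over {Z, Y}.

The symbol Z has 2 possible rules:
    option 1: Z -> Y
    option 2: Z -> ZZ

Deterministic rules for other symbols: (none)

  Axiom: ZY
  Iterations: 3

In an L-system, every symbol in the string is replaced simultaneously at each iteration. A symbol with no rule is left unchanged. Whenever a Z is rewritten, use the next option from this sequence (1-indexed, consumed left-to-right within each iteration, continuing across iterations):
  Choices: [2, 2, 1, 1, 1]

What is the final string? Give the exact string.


Answer: YYYY

Derivation:
Step 0: ZY
Step 1: ZZY  (used choices [2])
Step 2: ZZYY  (used choices [2, 1])
Step 3: YYYY  (used choices [1, 1])


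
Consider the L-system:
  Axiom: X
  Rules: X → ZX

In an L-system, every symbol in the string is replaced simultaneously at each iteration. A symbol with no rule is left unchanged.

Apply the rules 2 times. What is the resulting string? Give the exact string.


Answer: ZZX

Derivation:
Step 0: X
Step 1: ZX
Step 2: ZZX


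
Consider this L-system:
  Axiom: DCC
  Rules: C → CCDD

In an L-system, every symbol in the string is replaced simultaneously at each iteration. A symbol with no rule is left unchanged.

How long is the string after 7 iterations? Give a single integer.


Answer: 765

Derivation:
Step 0: length = 3
Step 1: length = 9
Step 2: length = 21
Step 3: length = 45
Step 4: length = 93
Step 5: length = 189
Step 6: length = 381
Step 7: length = 765


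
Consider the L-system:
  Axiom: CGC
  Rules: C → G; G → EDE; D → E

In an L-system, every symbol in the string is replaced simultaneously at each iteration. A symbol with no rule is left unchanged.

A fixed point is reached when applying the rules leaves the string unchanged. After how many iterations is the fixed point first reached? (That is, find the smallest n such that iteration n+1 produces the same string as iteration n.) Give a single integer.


Step 0: CGC
Step 1: GEDEG
Step 2: EDEEEEEDE
Step 3: EEEEEEEEE
Step 4: EEEEEEEEE  (unchanged — fixed point at step 3)

Answer: 3


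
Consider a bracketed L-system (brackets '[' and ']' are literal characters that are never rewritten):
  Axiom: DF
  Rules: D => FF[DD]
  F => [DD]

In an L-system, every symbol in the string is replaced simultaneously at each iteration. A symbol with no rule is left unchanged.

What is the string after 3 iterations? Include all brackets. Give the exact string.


Step 0: DF
Step 1: FF[DD][DD]
Step 2: [DD][DD][FF[DD]FF[DD]][FF[DD]FF[DD]]
Step 3: [FF[DD]FF[DD]][FF[DD]FF[DD]][[DD][DD][FF[DD]FF[DD]][DD][DD][FF[DD]FF[DD]]][[DD][DD][FF[DD]FF[DD]][DD][DD][FF[DD]FF[DD]]]

Answer: [FF[DD]FF[DD]][FF[DD]FF[DD]][[DD][DD][FF[DD]FF[DD]][DD][DD][FF[DD]FF[DD]]][[DD][DD][FF[DD]FF[DD]][DD][DD][FF[DD]FF[DD]]]


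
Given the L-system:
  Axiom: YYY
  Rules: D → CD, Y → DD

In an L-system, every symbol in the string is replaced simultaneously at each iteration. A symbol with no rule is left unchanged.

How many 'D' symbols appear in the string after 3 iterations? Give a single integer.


Step 0: YYY  (0 'D')
Step 1: DDDDDD  (6 'D')
Step 2: CDCDCDCDCDCD  (6 'D')
Step 3: CCDCCDCCDCCDCCDCCD  (6 'D')

Answer: 6


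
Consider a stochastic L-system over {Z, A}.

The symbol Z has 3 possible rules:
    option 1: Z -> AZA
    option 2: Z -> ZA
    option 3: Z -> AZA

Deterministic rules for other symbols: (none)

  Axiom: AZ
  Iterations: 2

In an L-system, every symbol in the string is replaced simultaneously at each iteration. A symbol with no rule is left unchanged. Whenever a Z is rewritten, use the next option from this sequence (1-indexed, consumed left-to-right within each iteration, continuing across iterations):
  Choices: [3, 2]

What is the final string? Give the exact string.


Answer: AAZAA

Derivation:
Step 0: AZ
Step 1: AAZA  (used choices [3])
Step 2: AAZAA  (used choices [2])


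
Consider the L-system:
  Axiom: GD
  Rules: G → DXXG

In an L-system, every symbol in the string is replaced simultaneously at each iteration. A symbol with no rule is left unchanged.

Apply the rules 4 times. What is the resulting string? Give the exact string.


Step 0: GD
Step 1: DXXGD
Step 2: DXXDXXGD
Step 3: DXXDXXDXXGD
Step 4: DXXDXXDXXDXXGD

Answer: DXXDXXDXXDXXGD


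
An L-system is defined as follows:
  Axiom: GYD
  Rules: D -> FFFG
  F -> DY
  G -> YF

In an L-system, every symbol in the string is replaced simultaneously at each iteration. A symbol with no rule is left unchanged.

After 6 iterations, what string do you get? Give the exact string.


Step 0: GYD
Step 1: YFYFFFG
Step 2: YDYYDYDYDYYF
Step 3: YFFFGYYFFFGYFFFGYFFFGYYDY
Step 4: YDYDYDYYFYYDYDYDYYFYDYDYDYYFYDYDYDYYFYYFFFGY
Step 5: YFFFGYFFFGYFFFGYYDYYYFFFGYFFFGYFFFGYYDYYFFFGYFFFGYFFFGYYDYYFFFGYFFFGYFFFGYYDYYYDYDYDYYFY
Step 6: YDYDYDYYFYDYDYDYYFYDYDYDYYFYYFFFGYYYDYDYDYYFYDYDYDYYFYDYDYDYYFYYFFFGYYDYDYDYYFYDYDYDYYFYDYDYDYYFYYFFFGYYDYDYDYYFYDYDYDYYFYDYDYDYYFYYFFFGYYYFFFGYFFFGYFFFGYYDYY

Answer: YDYDYDYYFYDYDYDYYFYDYDYDYYFYYFFFGYYYDYDYDYYFYDYDYDYYFYDYDYDYYFYYFFFGYYDYDYDYYFYDYDYDYYFYDYDYDYYFYYFFFGYYDYDYDYYFYDYDYDYYFYDYDYDYYFYYFFFGYYYFFFGYFFFGYFFFGYYDYY


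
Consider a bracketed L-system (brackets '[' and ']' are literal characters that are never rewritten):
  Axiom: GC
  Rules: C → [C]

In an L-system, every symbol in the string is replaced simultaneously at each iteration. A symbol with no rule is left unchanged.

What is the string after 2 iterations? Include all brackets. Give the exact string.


Step 0: GC
Step 1: G[C]
Step 2: G[[C]]

Answer: G[[C]]


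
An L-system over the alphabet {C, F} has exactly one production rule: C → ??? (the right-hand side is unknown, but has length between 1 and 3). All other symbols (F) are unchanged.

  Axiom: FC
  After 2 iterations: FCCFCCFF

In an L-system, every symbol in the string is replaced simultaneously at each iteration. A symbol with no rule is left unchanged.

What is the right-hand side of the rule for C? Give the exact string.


Trying C → CCF:
  Step 0: FC
  Step 1: FCCF
  Step 2: FCCFCCFF
Matches the given result.

Answer: CCF


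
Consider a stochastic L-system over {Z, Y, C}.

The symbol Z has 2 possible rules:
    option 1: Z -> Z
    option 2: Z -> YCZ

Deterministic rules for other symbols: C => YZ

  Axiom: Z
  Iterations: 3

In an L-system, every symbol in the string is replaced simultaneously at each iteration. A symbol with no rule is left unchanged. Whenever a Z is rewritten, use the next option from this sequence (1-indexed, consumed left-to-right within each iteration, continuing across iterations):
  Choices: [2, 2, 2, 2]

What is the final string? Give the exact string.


Step 0: Z
Step 1: YCZ  (used choices [2])
Step 2: YYZYCZ  (used choices [2])
Step 3: YYYCZYYZYCZ  (used choices [2, 2])

Answer: YYYCZYYZYCZ


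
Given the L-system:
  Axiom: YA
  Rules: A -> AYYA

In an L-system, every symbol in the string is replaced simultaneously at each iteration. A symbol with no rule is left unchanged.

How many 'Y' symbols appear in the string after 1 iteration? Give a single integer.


Step 0: YA  (1 'Y')
Step 1: YAYYA  (3 'Y')

Answer: 3


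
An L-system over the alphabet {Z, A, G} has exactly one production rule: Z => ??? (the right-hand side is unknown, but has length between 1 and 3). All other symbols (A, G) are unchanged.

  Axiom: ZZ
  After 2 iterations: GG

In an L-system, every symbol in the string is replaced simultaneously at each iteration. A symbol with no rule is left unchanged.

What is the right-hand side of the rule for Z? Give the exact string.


Answer: G

Derivation:
Trying Z => G:
  Step 0: ZZ
  Step 1: GG
  Step 2: GG
Matches the given result.


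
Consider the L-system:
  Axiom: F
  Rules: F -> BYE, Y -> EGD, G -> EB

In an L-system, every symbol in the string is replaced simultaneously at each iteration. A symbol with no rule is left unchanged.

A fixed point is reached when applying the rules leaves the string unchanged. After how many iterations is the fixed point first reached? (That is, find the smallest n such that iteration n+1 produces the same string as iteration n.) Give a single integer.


Answer: 3

Derivation:
Step 0: F
Step 1: BYE
Step 2: BEGDE
Step 3: BEEBDE
Step 4: BEEBDE  (unchanged — fixed point at step 3)


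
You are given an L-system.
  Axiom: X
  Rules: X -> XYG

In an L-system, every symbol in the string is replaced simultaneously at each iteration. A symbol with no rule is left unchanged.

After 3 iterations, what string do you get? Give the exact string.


Answer: XYGYGYG

Derivation:
Step 0: X
Step 1: XYG
Step 2: XYGYG
Step 3: XYGYGYG


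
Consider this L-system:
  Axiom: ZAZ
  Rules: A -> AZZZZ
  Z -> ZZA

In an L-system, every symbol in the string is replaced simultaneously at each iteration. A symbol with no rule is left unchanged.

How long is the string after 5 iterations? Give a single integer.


Answer: 1763

Derivation:
Step 0: length = 3
Step 1: length = 11
Step 2: length = 39
Step 3: length = 139
Step 4: length = 495
Step 5: length = 1763
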